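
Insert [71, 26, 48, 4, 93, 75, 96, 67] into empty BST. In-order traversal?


Insert 71: root
Insert 26: L from 71
Insert 48: L from 71 -> R from 26
Insert 4: L from 71 -> L from 26
Insert 93: R from 71
Insert 75: R from 71 -> L from 93
Insert 96: R from 71 -> R from 93
Insert 67: L from 71 -> R from 26 -> R from 48

In-order: [4, 26, 48, 67, 71, 75, 93, 96]


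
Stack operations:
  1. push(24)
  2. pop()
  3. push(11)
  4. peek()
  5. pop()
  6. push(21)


push(24) -> [24]
pop()->24, []
push(11) -> [11]
peek()->11
pop()->11, []
push(21) -> [21]

Final stack: [21]


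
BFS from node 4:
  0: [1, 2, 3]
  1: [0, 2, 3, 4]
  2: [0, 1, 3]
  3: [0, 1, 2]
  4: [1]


Visit 4, enqueue [1]
Visit 1, enqueue [0, 2, 3]
Visit 0, enqueue []
Visit 2, enqueue []
Visit 3, enqueue []

BFS order: [4, 1, 0, 2, 3]


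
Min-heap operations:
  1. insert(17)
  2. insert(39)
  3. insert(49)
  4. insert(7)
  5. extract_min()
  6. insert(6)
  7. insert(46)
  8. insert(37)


insert(17) -> [17]
insert(39) -> [17, 39]
insert(49) -> [17, 39, 49]
insert(7) -> [7, 17, 49, 39]
extract_min()->7, [17, 39, 49]
insert(6) -> [6, 17, 49, 39]
insert(46) -> [6, 17, 49, 39, 46]
insert(37) -> [6, 17, 37, 39, 46, 49]

Final heap: [6, 17, 37, 39, 46, 49]


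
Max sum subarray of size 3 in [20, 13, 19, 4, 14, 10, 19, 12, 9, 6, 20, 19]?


[0:3]: 52
[1:4]: 36
[2:5]: 37
[3:6]: 28
[4:7]: 43
[5:8]: 41
[6:9]: 40
[7:10]: 27
[8:11]: 35
[9:12]: 45

Max: 52 at [0:3]


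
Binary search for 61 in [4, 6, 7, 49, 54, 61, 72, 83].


Step 1: lo=0, hi=7, mid=3, val=49
Step 2: lo=4, hi=7, mid=5, val=61

Found at index 5


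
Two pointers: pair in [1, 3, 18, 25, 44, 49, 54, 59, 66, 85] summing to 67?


lo=0(1)+hi=9(85)=86
lo=0(1)+hi=8(66)=67

Yes: 1+66=67


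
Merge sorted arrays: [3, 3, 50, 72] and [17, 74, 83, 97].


Take 3 from A
Take 3 from A
Take 17 from B
Take 50 from A
Take 72 from A

Merged: [3, 3, 17, 50, 72, 74, 83, 97]


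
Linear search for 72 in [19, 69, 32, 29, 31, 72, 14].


i=0: 19!=72
i=1: 69!=72
i=2: 32!=72
i=3: 29!=72
i=4: 31!=72
i=5: 72==72 found!

Found at 5, 6 comps


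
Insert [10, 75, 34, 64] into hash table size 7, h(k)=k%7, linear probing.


Insert 10: h=3 -> slot 3
Insert 75: h=5 -> slot 5
Insert 34: h=6 -> slot 6
Insert 64: h=1 -> slot 1

Table: [None, 64, None, 10, None, 75, 34]


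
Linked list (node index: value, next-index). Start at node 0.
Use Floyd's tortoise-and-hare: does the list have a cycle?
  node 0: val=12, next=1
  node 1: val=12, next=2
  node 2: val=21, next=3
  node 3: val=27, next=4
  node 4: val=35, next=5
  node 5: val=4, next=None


Floyd's tortoise (slow, +1) and hare (fast, +2):
  init: slow=0, fast=0
  step 1: slow=1, fast=2
  step 2: slow=2, fast=4
  step 3: fast 4->5->None, no cycle

Cycle: no


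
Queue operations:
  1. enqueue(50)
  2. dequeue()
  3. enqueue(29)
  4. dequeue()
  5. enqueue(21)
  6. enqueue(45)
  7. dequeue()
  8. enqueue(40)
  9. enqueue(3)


enqueue(50) -> [50]
dequeue()->50, []
enqueue(29) -> [29]
dequeue()->29, []
enqueue(21) -> [21]
enqueue(45) -> [21, 45]
dequeue()->21, [45]
enqueue(40) -> [45, 40]
enqueue(3) -> [45, 40, 3]

Final queue: [45, 40, 3]


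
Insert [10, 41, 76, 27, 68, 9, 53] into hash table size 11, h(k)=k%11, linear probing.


Insert 10: h=10 -> slot 10
Insert 41: h=8 -> slot 8
Insert 76: h=10, 1 probes -> slot 0
Insert 27: h=5 -> slot 5
Insert 68: h=2 -> slot 2
Insert 9: h=9 -> slot 9
Insert 53: h=9, 3 probes -> slot 1

Table: [76, 53, 68, None, None, 27, None, None, 41, 9, 10]


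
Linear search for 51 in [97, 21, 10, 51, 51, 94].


i=0: 97!=51
i=1: 21!=51
i=2: 10!=51
i=3: 51==51 found!

Found at 3, 4 comps


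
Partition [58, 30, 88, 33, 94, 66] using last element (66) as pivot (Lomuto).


Pivot: 66
  58 <= 66: advance i (no swap)
  30 <= 66: advance i (no swap)
  33 <= 66: swap -> [58, 30, 33, 88, 94, 66]
Place pivot at 3: [58, 30, 33, 66, 94, 88]

Partitioned: [58, 30, 33, 66, 94, 88]


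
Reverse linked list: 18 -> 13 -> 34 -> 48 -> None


Step 1: curr=18, set curr.next=prev(None) | reversed so far: 18
Step 2: curr=13, set curr.next=prev(18) | reversed so far: 13 -> 18
Step 3: curr=34, set curr.next=prev(13) | reversed so far: 34 -> 13 -> 18
Step 4: curr=48, set curr.next=prev(34) | reversed so far: 48 -> 34 -> 13 -> 18

48 -> 34 -> 13 -> 18 -> None


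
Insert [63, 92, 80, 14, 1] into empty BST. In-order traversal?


Insert 63: root
Insert 92: R from 63
Insert 80: R from 63 -> L from 92
Insert 14: L from 63
Insert 1: L from 63 -> L from 14

In-order: [1, 14, 63, 80, 92]


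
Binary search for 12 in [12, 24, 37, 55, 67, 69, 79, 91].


Step 1: lo=0, hi=7, mid=3, val=55
Step 2: lo=0, hi=2, mid=1, val=24
Step 3: lo=0, hi=0, mid=0, val=12

Found at index 0


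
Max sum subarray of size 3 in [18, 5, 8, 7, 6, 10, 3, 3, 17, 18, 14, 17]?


[0:3]: 31
[1:4]: 20
[2:5]: 21
[3:6]: 23
[4:7]: 19
[5:8]: 16
[6:9]: 23
[7:10]: 38
[8:11]: 49
[9:12]: 49

Max: 49 at [8:11]


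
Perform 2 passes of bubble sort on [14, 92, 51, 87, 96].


Initial: [14, 92, 51, 87, 96]
Pass 1: [14, 51, 87, 92, 96] (2 swaps)
Pass 2: [14, 51, 87, 92, 96] (0 swaps)

After 2 passes: [14, 51, 87, 92, 96]


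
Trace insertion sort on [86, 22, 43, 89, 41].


Initial: [86, 22, 43, 89, 41]
Insert 22: [22, 86, 43, 89, 41]
Insert 43: [22, 43, 86, 89, 41]
Insert 89: [22, 43, 86, 89, 41]
Insert 41: [22, 41, 43, 86, 89]

Sorted: [22, 41, 43, 86, 89]


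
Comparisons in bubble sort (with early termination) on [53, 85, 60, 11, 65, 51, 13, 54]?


Algorithm: bubble sort (with early termination)
Input: [53, 85, 60, 11, 65, 51, 13, 54]
Sorted: [11, 13, 51, 53, 54, 60, 65, 85]

27


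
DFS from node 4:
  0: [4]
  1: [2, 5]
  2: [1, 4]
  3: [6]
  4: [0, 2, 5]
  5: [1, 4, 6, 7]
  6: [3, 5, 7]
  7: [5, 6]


Visit 4, push [5, 2, 0]
Visit 0, push []
Visit 2, push [1]
Visit 1, push [5]
Visit 5, push [7, 6]
Visit 6, push [7, 3]
Visit 3, push []
Visit 7, push []

DFS order: [4, 0, 2, 1, 5, 6, 3, 7]


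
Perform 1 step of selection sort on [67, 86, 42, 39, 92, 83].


Initial: [67, 86, 42, 39, 92, 83]
Step 1: min=39 at 3
  Swap: [39, 86, 42, 67, 92, 83]

After 1 step: [39, 86, 42, 67, 92, 83]


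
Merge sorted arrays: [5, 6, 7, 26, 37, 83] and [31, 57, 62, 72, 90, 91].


Take 5 from A
Take 6 from A
Take 7 from A
Take 26 from A
Take 31 from B
Take 37 from A
Take 57 from B
Take 62 from B
Take 72 from B
Take 83 from A

Merged: [5, 6, 7, 26, 31, 37, 57, 62, 72, 83, 90, 91]


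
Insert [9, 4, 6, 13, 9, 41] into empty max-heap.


Insert 9: [9]
Insert 4: [9, 4]
Insert 6: [9, 4, 6]
Insert 13: [13, 9, 6, 4]
Insert 9: [13, 9, 6, 4, 9]
Insert 41: [41, 9, 13, 4, 9, 6]

Final heap: [41, 9, 13, 4, 9, 6]


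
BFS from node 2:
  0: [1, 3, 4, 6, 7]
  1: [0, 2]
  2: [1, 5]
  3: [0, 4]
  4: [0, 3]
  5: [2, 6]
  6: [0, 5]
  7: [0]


Visit 2, enqueue [1, 5]
Visit 1, enqueue [0]
Visit 5, enqueue [6]
Visit 0, enqueue [3, 4, 7]
Visit 6, enqueue []
Visit 3, enqueue []
Visit 4, enqueue []
Visit 7, enqueue []

BFS order: [2, 1, 5, 0, 6, 3, 4, 7]


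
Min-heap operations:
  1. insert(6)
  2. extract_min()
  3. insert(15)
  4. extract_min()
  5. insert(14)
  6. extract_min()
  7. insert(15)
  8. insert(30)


insert(6) -> [6]
extract_min()->6, []
insert(15) -> [15]
extract_min()->15, []
insert(14) -> [14]
extract_min()->14, []
insert(15) -> [15]
insert(30) -> [15, 30]

Final heap: [15, 30]


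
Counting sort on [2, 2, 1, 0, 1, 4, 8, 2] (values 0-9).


Input: [2, 2, 1, 0, 1, 4, 8, 2]
Counts: [1, 2, 3, 0, 1, 0, 0, 0, 1, 0]

Sorted: [0, 1, 1, 2, 2, 2, 4, 8]


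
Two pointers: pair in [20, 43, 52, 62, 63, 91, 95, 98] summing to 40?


lo=0(20)+hi=7(98)=118
lo=0(20)+hi=6(95)=115
lo=0(20)+hi=5(91)=111
lo=0(20)+hi=4(63)=83
lo=0(20)+hi=3(62)=82
lo=0(20)+hi=2(52)=72
lo=0(20)+hi=1(43)=63

No pair found


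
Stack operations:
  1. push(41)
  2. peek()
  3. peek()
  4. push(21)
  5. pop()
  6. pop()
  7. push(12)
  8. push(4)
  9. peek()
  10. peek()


push(41) -> [41]
peek()->41
peek()->41
push(21) -> [41, 21]
pop()->21, [41]
pop()->41, []
push(12) -> [12]
push(4) -> [12, 4]
peek()->4
peek()->4

Final stack: [12, 4]


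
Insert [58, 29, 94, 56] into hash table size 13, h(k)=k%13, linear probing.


Insert 58: h=6 -> slot 6
Insert 29: h=3 -> slot 3
Insert 94: h=3, 1 probes -> slot 4
Insert 56: h=4, 1 probes -> slot 5

Table: [None, None, None, 29, 94, 56, 58, None, None, None, None, None, None]


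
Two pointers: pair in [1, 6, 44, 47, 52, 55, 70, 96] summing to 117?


lo=0(1)+hi=7(96)=97
lo=1(6)+hi=7(96)=102
lo=2(44)+hi=7(96)=140
lo=2(44)+hi=6(70)=114
lo=3(47)+hi=6(70)=117

Yes: 47+70=117


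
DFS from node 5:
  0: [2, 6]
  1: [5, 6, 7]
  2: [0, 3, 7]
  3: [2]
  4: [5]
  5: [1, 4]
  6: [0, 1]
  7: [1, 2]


Visit 5, push [4, 1]
Visit 1, push [7, 6]
Visit 6, push [0]
Visit 0, push [2]
Visit 2, push [7, 3]
Visit 3, push []
Visit 7, push []
Visit 4, push []

DFS order: [5, 1, 6, 0, 2, 3, 7, 4]


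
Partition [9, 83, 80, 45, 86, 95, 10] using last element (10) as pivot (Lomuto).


Pivot: 10
  9 <= 10: advance i (no swap)
Place pivot at 1: [9, 10, 80, 45, 86, 95, 83]

Partitioned: [9, 10, 80, 45, 86, 95, 83]


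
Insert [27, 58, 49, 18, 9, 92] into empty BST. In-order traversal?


Insert 27: root
Insert 58: R from 27
Insert 49: R from 27 -> L from 58
Insert 18: L from 27
Insert 9: L from 27 -> L from 18
Insert 92: R from 27 -> R from 58

In-order: [9, 18, 27, 49, 58, 92]


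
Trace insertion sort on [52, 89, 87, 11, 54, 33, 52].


Initial: [52, 89, 87, 11, 54, 33, 52]
Insert 89: [52, 89, 87, 11, 54, 33, 52]
Insert 87: [52, 87, 89, 11, 54, 33, 52]
Insert 11: [11, 52, 87, 89, 54, 33, 52]
Insert 54: [11, 52, 54, 87, 89, 33, 52]
Insert 33: [11, 33, 52, 54, 87, 89, 52]
Insert 52: [11, 33, 52, 52, 54, 87, 89]

Sorted: [11, 33, 52, 52, 54, 87, 89]


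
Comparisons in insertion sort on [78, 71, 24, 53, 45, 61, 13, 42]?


Algorithm: insertion sort
Input: [78, 71, 24, 53, 45, 61, 13, 42]
Sorted: [13, 24, 42, 45, 53, 61, 71, 78]

25


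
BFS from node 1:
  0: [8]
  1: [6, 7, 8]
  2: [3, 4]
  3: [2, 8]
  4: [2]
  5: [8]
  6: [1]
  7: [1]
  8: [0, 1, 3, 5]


Visit 1, enqueue [6, 7, 8]
Visit 6, enqueue []
Visit 7, enqueue []
Visit 8, enqueue [0, 3, 5]
Visit 0, enqueue []
Visit 3, enqueue [2]
Visit 5, enqueue []
Visit 2, enqueue [4]
Visit 4, enqueue []

BFS order: [1, 6, 7, 8, 0, 3, 5, 2, 4]


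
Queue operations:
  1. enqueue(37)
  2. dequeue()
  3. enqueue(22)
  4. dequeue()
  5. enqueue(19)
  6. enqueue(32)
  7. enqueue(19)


enqueue(37) -> [37]
dequeue()->37, []
enqueue(22) -> [22]
dequeue()->22, []
enqueue(19) -> [19]
enqueue(32) -> [19, 32]
enqueue(19) -> [19, 32, 19]

Final queue: [19, 32, 19]


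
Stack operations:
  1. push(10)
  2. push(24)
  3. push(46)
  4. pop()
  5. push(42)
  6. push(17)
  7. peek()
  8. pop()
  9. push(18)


push(10) -> [10]
push(24) -> [10, 24]
push(46) -> [10, 24, 46]
pop()->46, [10, 24]
push(42) -> [10, 24, 42]
push(17) -> [10, 24, 42, 17]
peek()->17
pop()->17, [10, 24, 42]
push(18) -> [10, 24, 42, 18]

Final stack: [10, 24, 42, 18]


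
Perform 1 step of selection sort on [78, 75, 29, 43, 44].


Initial: [78, 75, 29, 43, 44]
Step 1: min=29 at 2
  Swap: [29, 75, 78, 43, 44]

After 1 step: [29, 75, 78, 43, 44]


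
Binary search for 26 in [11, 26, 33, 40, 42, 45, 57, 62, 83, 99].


Step 1: lo=0, hi=9, mid=4, val=42
Step 2: lo=0, hi=3, mid=1, val=26

Found at index 1


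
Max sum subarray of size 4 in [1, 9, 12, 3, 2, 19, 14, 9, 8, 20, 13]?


[0:4]: 25
[1:5]: 26
[2:6]: 36
[3:7]: 38
[4:8]: 44
[5:9]: 50
[6:10]: 51
[7:11]: 50

Max: 51 at [6:10]


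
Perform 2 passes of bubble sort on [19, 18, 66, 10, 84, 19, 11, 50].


Initial: [19, 18, 66, 10, 84, 19, 11, 50]
Pass 1: [18, 19, 10, 66, 19, 11, 50, 84] (5 swaps)
Pass 2: [18, 10, 19, 19, 11, 50, 66, 84] (4 swaps)

After 2 passes: [18, 10, 19, 19, 11, 50, 66, 84]


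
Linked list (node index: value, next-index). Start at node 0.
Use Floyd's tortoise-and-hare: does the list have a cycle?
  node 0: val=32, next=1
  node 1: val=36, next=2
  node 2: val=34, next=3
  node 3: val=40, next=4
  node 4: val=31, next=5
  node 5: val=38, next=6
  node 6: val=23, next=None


Floyd's tortoise (slow, +1) and hare (fast, +2):
  init: slow=0, fast=0
  step 1: slow=1, fast=2
  step 2: slow=2, fast=4
  step 3: slow=3, fast=6
  step 4: fast -> None, no cycle

Cycle: no


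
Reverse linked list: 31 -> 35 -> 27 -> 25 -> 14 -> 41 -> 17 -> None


Step 1: curr=31, set curr.next=prev(None) | reversed so far: 31
Step 2: curr=35, set curr.next=prev(31) | reversed so far: 35 -> 31
Step 3: curr=27, set curr.next=prev(35) | reversed so far: 27 -> 35 -> 31
Step 4: curr=25, set curr.next=prev(27) | reversed so far: 25 -> 27 -> 35 -> 31
Step 5: curr=14, set curr.next=prev(25) | reversed so far: 14 -> 25 -> 27 -> 35 -> 31
Step 6: curr=41, set curr.next=prev(14) | reversed so far: 41 -> 14 -> 25 -> 27 -> 35 -> 31
Step 7: curr=17, set curr.next=prev(41) | reversed so far: 17 -> 41 -> 14 -> 25 -> 27 -> 35 -> 31

17 -> 41 -> 14 -> 25 -> 27 -> 35 -> 31 -> None


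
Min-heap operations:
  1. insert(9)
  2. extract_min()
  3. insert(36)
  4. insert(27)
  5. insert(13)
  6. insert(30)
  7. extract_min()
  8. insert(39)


insert(9) -> [9]
extract_min()->9, []
insert(36) -> [36]
insert(27) -> [27, 36]
insert(13) -> [13, 36, 27]
insert(30) -> [13, 30, 27, 36]
extract_min()->13, [27, 30, 36]
insert(39) -> [27, 30, 36, 39]

Final heap: [27, 30, 36, 39]


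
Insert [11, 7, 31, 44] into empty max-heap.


Insert 11: [11]
Insert 7: [11, 7]
Insert 31: [31, 7, 11]
Insert 44: [44, 31, 11, 7]

Final heap: [44, 31, 11, 7]


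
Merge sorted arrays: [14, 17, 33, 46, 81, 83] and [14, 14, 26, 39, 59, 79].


Take 14 from A
Take 14 from B
Take 14 from B
Take 17 from A
Take 26 from B
Take 33 from A
Take 39 from B
Take 46 from A
Take 59 from B
Take 79 from B

Merged: [14, 14, 14, 17, 26, 33, 39, 46, 59, 79, 81, 83]


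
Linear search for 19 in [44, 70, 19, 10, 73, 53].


i=0: 44!=19
i=1: 70!=19
i=2: 19==19 found!

Found at 2, 3 comps


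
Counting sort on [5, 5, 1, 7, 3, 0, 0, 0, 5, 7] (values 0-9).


Input: [5, 5, 1, 7, 3, 0, 0, 0, 5, 7]
Counts: [3, 1, 0, 1, 0, 3, 0, 2, 0, 0]

Sorted: [0, 0, 0, 1, 3, 5, 5, 5, 7, 7]


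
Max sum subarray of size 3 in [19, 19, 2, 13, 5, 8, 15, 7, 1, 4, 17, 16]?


[0:3]: 40
[1:4]: 34
[2:5]: 20
[3:6]: 26
[4:7]: 28
[5:8]: 30
[6:9]: 23
[7:10]: 12
[8:11]: 22
[9:12]: 37

Max: 40 at [0:3]


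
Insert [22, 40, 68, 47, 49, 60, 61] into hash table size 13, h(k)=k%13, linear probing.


Insert 22: h=9 -> slot 9
Insert 40: h=1 -> slot 1
Insert 68: h=3 -> slot 3
Insert 47: h=8 -> slot 8
Insert 49: h=10 -> slot 10
Insert 60: h=8, 3 probes -> slot 11
Insert 61: h=9, 3 probes -> slot 12

Table: [None, 40, None, 68, None, None, None, None, 47, 22, 49, 60, 61]


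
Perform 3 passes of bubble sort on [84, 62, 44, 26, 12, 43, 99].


Initial: [84, 62, 44, 26, 12, 43, 99]
Pass 1: [62, 44, 26, 12, 43, 84, 99] (5 swaps)
Pass 2: [44, 26, 12, 43, 62, 84, 99] (4 swaps)
Pass 3: [26, 12, 43, 44, 62, 84, 99] (3 swaps)

After 3 passes: [26, 12, 43, 44, 62, 84, 99]


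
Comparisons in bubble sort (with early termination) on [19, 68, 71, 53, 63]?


Algorithm: bubble sort (with early termination)
Input: [19, 68, 71, 53, 63]
Sorted: [19, 53, 63, 68, 71]

9


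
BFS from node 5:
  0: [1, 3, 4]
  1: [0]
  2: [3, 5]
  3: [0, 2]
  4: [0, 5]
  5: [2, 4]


Visit 5, enqueue [2, 4]
Visit 2, enqueue [3]
Visit 4, enqueue [0]
Visit 3, enqueue []
Visit 0, enqueue [1]
Visit 1, enqueue []

BFS order: [5, 2, 4, 3, 0, 1]


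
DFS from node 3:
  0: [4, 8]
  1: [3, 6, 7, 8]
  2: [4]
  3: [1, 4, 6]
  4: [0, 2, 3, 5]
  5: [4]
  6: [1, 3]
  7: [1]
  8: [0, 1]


Visit 3, push [6, 4, 1]
Visit 1, push [8, 7, 6]
Visit 6, push []
Visit 7, push []
Visit 8, push [0]
Visit 0, push [4]
Visit 4, push [5, 2]
Visit 2, push []
Visit 5, push []

DFS order: [3, 1, 6, 7, 8, 0, 4, 2, 5]


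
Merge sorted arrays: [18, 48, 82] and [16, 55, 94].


Take 16 from B
Take 18 from A
Take 48 from A
Take 55 from B
Take 82 from A

Merged: [16, 18, 48, 55, 82, 94]


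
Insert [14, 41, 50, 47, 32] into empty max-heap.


Insert 14: [14]
Insert 41: [41, 14]
Insert 50: [50, 14, 41]
Insert 47: [50, 47, 41, 14]
Insert 32: [50, 47, 41, 14, 32]

Final heap: [50, 47, 41, 14, 32]


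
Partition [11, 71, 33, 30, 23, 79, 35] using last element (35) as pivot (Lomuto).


Pivot: 35
  11 <= 35: advance i (no swap)
  33 <= 35: swap -> [11, 33, 71, 30, 23, 79, 35]
  30 <= 35: swap -> [11, 33, 30, 71, 23, 79, 35]
  23 <= 35: swap -> [11, 33, 30, 23, 71, 79, 35]
Place pivot at 4: [11, 33, 30, 23, 35, 79, 71]

Partitioned: [11, 33, 30, 23, 35, 79, 71]


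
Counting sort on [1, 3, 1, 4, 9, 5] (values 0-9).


Input: [1, 3, 1, 4, 9, 5]
Counts: [0, 2, 0, 1, 1, 1, 0, 0, 0, 1]

Sorted: [1, 1, 3, 4, 5, 9]


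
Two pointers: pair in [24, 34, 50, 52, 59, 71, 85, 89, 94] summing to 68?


lo=0(24)+hi=8(94)=118
lo=0(24)+hi=7(89)=113
lo=0(24)+hi=6(85)=109
lo=0(24)+hi=5(71)=95
lo=0(24)+hi=4(59)=83
lo=0(24)+hi=3(52)=76
lo=0(24)+hi=2(50)=74
lo=0(24)+hi=1(34)=58

No pair found


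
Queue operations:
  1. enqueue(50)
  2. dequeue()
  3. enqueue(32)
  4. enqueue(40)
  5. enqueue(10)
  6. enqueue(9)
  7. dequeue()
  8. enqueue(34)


enqueue(50) -> [50]
dequeue()->50, []
enqueue(32) -> [32]
enqueue(40) -> [32, 40]
enqueue(10) -> [32, 40, 10]
enqueue(9) -> [32, 40, 10, 9]
dequeue()->32, [40, 10, 9]
enqueue(34) -> [40, 10, 9, 34]

Final queue: [40, 10, 9, 34]


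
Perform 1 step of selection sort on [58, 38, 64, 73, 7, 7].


Initial: [58, 38, 64, 73, 7, 7]
Step 1: min=7 at 4
  Swap: [7, 38, 64, 73, 58, 7]

After 1 step: [7, 38, 64, 73, 58, 7]


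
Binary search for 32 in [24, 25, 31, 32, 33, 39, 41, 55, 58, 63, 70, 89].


Step 1: lo=0, hi=11, mid=5, val=39
Step 2: lo=0, hi=4, mid=2, val=31
Step 3: lo=3, hi=4, mid=3, val=32

Found at index 3


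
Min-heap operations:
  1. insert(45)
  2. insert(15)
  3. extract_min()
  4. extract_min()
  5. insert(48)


insert(45) -> [45]
insert(15) -> [15, 45]
extract_min()->15, [45]
extract_min()->45, []
insert(48) -> [48]

Final heap: [48]


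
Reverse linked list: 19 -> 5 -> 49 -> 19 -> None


Step 1: curr=19, set curr.next=prev(None) | reversed so far: 19
Step 2: curr=5, set curr.next=prev(19) | reversed so far: 5 -> 19
Step 3: curr=49, set curr.next=prev(5) | reversed so far: 49 -> 5 -> 19
Step 4: curr=19, set curr.next=prev(49) | reversed so far: 19 -> 49 -> 5 -> 19

19 -> 49 -> 5 -> 19 -> None


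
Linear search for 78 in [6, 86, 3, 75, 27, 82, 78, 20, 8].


i=0: 6!=78
i=1: 86!=78
i=2: 3!=78
i=3: 75!=78
i=4: 27!=78
i=5: 82!=78
i=6: 78==78 found!

Found at 6, 7 comps


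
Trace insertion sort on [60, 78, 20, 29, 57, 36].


Initial: [60, 78, 20, 29, 57, 36]
Insert 78: [60, 78, 20, 29, 57, 36]
Insert 20: [20, 60, 78, 29, 57, 36]
Insert 29: [20, 29, 60, 78, 57, 36]
Insert 57: [20, 29, 57, 60, 78, 36]
Insert 36: [20, 29, 36, 57, 60, 78]

Sorted: [20, 29, 36, 57, 60, 78]


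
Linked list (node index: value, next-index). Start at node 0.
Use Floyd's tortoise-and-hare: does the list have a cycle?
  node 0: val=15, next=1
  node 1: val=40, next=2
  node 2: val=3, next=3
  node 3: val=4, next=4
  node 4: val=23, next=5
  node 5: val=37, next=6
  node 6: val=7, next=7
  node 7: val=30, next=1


Floyd's tortoise (slow, +1) and hare (fast, +2):
  init: slow=0, fast=0
  step 1: slow=1, fast=2
  step 2: slow=2, fast=4
  step 3: slow=3, fast=6
  step 4: slow=4, fast=1
  step 5: slow=5, fast=3
  step 6: slow=6, fast=5
  step 7: slow=7, fast=7
  slow == fast at node 7: cycle detected

Cycle: yes


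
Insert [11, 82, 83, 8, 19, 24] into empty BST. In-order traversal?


Insert 11: root
Insert 82: R from 11
Insert 83: R from 11 -> R from 82
Insert 8: L from 11
Insert 19: R from 11 -> L from 82
Insert 24: R from 11 -> L from 82 -> R from 19

In-order: [8, 11, 19, 24, 82, 83]


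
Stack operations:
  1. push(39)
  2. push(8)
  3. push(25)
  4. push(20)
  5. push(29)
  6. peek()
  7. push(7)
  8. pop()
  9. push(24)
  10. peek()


push(39) -> [39]
push(8) -> [39, 8]
push(25) -> [39, 8, 25]
push(20) -> [39, 8, 25, 20]
push(29) -> [39, 8, 25, 20, 29]
peek()->29
push(7) -> [39, 8, 25, 20, 29, 7]
pop()->7, [39, 8, 25, 20, 29]
push(24) -> [39, 8, 25, 20, 29, 24]
peek()->24

Final stack: [39, 8, 25, 20, 29, 24]


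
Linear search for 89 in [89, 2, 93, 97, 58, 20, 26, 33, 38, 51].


i=0: 89==89 found!

Found at 0, 1 comps


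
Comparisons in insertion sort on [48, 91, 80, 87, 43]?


Algorithm: insertion sort
Input: [48, 91, 80, 87, 43]
Sorted: [43, 48, 80, 87, 91]

9


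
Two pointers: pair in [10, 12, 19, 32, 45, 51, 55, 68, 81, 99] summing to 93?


lo=0(10)+hi=9(99)=109
lo=0(10)+hi=8(81)=91
lo=1(12)+hi=8(81)=93

Yes: 12+81=93


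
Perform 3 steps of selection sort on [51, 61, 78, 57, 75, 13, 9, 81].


Initial: [51, 61, 78, 57, 75, 13, 9, 81]
Step 1: min=9 at 6
  Swap: [9, 61, 78, 57, 75, 13, 51, 81]
Step 2: min=13 at 5
  Swap: [9, 13, 78, 57, 75, 61, 51, 81]
Step 3: min=51 at 6
  Swap: [9, 13, 51, 57, 75, 61, 78, 81]

After 3 steps: [9, 13, 51, 57, 75, 61, 78, 81]


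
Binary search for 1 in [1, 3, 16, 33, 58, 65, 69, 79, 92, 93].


Step 1: lo=0, hi=9, mid=4, val=58
Step 2: lo=0, hi=3, mid=1, val=3
Step 3: lo=0, hi=0, mid=0, val=1

Found at index 0


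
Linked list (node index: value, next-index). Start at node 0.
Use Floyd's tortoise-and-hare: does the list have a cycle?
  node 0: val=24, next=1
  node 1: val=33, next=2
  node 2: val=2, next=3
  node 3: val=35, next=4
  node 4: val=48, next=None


Floyd's tortoise (slow, +1) and hare (fast, +2):
  init: slow=0, fast=0
  step 1: slow=1, fast=2
  step 2: slow=2, fast=4
  step 3: fast -> None, no cycle

Cycle: no


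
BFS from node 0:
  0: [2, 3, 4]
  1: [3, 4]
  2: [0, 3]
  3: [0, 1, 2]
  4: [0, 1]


Visit 0, enqueue [2, 3, 4]
Visit 2, enqueue []
Visit 3, enqueue [1]
Visit 4, enqueue []
Visit 1, enqueue []

BFS order: [0, 2, 3, 4, 1]


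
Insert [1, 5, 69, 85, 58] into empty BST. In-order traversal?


Insert 1: root
Insert 5: R from 1
Insert 69: R from 1 -> R from 5
Insert 85: R from 1 -> R from 5 -> R from 69
Insert 58: R from 1 -> R from 5 -> L from 69

In-order: [1, 5, 58, 69, 85]


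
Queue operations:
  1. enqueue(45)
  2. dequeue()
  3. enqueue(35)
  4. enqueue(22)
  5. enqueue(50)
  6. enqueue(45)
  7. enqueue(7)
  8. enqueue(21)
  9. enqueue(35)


enqueue(45) -> [45]
dequeue()->45, []
enqueue(35) -> [35]
enqueue(22) -> [35, 22]
enqueue(50) -> [35, 22, 50]
enqueue(45) -> [35, 22, 50, 45]
enqueue(7) -> [35, 22, 50, 45, 7]
enqueue(21) -> [35, 22, 50, 45, 7, 21]
enqueue(35) -> [35, 22, 50, 45, 7, 21, 35]

Final queue: [35, 22, 50, 45, 7, 21, 35]


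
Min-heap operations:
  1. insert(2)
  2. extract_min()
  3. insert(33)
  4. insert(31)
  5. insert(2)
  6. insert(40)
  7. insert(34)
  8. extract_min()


insert(2) -> [2]
extract_min()->2, []
insert(33) -> [33]
insert(31) -> [31, 33]
insert(2) -> [2, 33, 31]
insert(40) -> [2, 33, 31, 40]
insert(34) -> [2, 33, 31, 40, 34]
extract_min()->2, [31, 33, 34, 40]

Final heap: [31, 33, 34, 40]


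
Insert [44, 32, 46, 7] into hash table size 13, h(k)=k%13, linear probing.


Insert 44: h=5 -> slot 5
Insert 32: h=6 -> slot 6
Insert 46: h=7 -> slot 7
Insert 7: h=7, 1 probes -> slot 8

Table: [None, None, None, None, None, 44, 32, 46, 7, None, None, None, None]


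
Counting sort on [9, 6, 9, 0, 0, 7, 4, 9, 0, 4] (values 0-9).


Input: [9, 6, 9, 0, 0, 7, 4, 9, 0, 4]
Counts: [3, 0, 0, 0, 2, 0, 1, 1, 0, 3]

Sorted: [0, 0, 0, 4, 4, 6, 7, 9, 9, 9]


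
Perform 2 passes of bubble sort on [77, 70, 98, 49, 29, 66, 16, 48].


Initial: [77, 70, 98, 49, 29, 66, 16, 48]
Pass 1: [70, 77, 49, 29, 66, 16, 48, 98] (6 swaps)
Pass 2: [70, 49, 29, 66, 16, 48, 77, 98] (5 swaps)

After 2 passes: [70, 49, 29, 66, 16, 48, 77, 98]


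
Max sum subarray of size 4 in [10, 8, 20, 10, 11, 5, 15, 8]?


[0:4]: 48
[1:5]: 49
[2:6]: 46
[3:7]: 41
[4:8]: 39

Max: 49 at [1:5]


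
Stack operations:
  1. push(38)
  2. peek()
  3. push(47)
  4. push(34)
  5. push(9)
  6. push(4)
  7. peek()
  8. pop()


push(38) -> [38]
peek()->38
push(47) -> [38, 47]
push(34) -> [38, 47, 34]
push(9) -> [38, 47, 34, 9]
push(4) -> [38, 47, 34, 9, 4]
peek()->4
pop()->4, [38, 47, 34, 9]

Final stack: [38, 47, 34, 9]


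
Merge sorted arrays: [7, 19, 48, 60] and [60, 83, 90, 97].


Take 7 from A
Take 19 from A
Take 48 from A
Take 60 from A

Merged: [7, 19, 48, 60, 60, 83, 90, 97]


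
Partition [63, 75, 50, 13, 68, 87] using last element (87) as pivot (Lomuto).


Pivot: 87
  63 <= 87: advance i (no swap)
  75 <= 87: advance i (no swap)
  50 <= 87: advance i (no swap)
  13 <= 87: advance i (no swap)
  68 <= 87: advance i (no swap)
Place pivot at 5: [63, 75, 50, 13, 68, 87]

Partitioned: [63, 75, 50, 13, 68, 87]


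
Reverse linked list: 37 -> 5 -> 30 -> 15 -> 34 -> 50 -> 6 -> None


Step 1: curr=37, set curr.next=prev(None) | reversed so far: 37
Step 2: curr=5, set curr.next=prev(37) | reversed so far: 5 -> 37
Step 3: curr=30, set curr.next=prev(5) | reversed so far: 30 -> 5 -> 37
Step 4: curr=15, set curr.next=prev(30) | reversed so far: 15 -> 30 -> 5 -> 37
Step 5: curr=34, set curr.next=prev(15) | reversed so far: 34 -> 15 -> 30 -> 5 -> 37
Step 6: curr=50, set curr.next=prev(34) | reversed so far: 50 -> 34 -> 15 -> 30 -> 5 -> 37
Step 7: curr=6, set curr.next=prev(50) | reversed so far: 6 -> 50 -> 34 -> 15 -> 30 -> 5 -> 37

6 -> 50 -> 34 -> 15 -> 30 -> 5 -> 37 -> None


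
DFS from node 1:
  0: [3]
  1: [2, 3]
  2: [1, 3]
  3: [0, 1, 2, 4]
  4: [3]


Visit 1, push [3, 2]
Visit 2, push [3]
Visit 3, push [4, 0]
Visit 0, push []
Visit 4, push []

DFS order: [1, 2, 3, 0, 4]


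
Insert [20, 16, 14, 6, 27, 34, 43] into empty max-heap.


Insert 20: [20]
Insert 16: [20, 16]
Insert 14: [20, 16, 14]
Insert 6: [20, 16, 14, 6]
Insert 27: [27, 20, 14, 6, 16]
Insert 34: [34, 20, 27, 6, 16, 14]
Insert 43: [43, 20, 34, 6, 16, 14, 27]

Final heap: [43, 20, 34, 6, 16, 14, 27]


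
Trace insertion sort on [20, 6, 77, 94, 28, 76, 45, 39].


Initial: [20, 6, 77, 94, 28, 76, 45, 39]
Insert 6: [6, 20, 77, 94, 28, 76, 45, 39]
Insert 77: [6, 20, 77, 94, 28, 76, 45, 39]
Insert 94: [6, 20, 77, 94, 28, 76, 45, 39]
Insert 28: [6, 20, 28, 77, 94, 76, 45, 39]
Insert 76: [6, 20, 28, 76, 77, 94, 45, 39]
Insert 45: [6, 20, 28, 45, 76, 77, 94, 39]
Insert 39: [6, 20, 28, 39, 45, 76, 77, 94]

Sorted: [6, 20, 28, 39, 45, 76, 77, 94]


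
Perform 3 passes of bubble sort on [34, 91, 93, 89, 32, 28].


Initial: [34, 91, 93, 89, 32, 28]
Pass 1: [34, 91, 89, 32, 28, 93] (3 swaps)
Pass 2: [34, 89, 32, 28, 91, 93] (3 swaps)
Pass 3: [34, 32, 28, 89, 91, 93] (2 swaps)

After 3 passes: [34, 32, 28, 89, 91, 93]


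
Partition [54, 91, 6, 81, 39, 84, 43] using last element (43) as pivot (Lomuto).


Pivot: 43
  6 <= 43: swap -> [6, 91, 54, 81, 39, 84, 43]
  39 <= 43: swap -> [6, 39, 54, 81, 91, 84, 43]
Place pivot at 2: [6, 39, 43, 81, 91, 84, 54]

Partitioned: [6, 39, 43, 81, 91, 84, 54]


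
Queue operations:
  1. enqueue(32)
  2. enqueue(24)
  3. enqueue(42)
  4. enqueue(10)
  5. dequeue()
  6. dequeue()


enqueue(32) -> [32]
enqueue(24) -> [32, 24]
enqueue(42) -> [32, 24, 42]
enqueue(10) -> [32, 24, 42, 10]
dequeue()->32, [24, 42, 10]
dequeue()->24, [42, 10]

Final queue: [42, 10]


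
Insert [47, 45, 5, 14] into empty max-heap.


Insert 47: [47]
Insert 45: [47, 45]
Insert 5: [47, 45, 5]
Insert 14: [47, 45, 5, 14]

Final heap: [47, 45, 5, 14]


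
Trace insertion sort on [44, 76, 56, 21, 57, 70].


Initial: [44, 76, 56, 21, 57, 70]
Insert 76: [44, 76, 56, 21, 57, 70]
Insert 56: [44, 56, 76, 21, 57, 70]
Insert 21: [21, 44, 56, 76, 57, 70]
Insert 57: [21, 44, 56, 57, 76, 70]
Insert 70: [21, 44, 56, 57, 70, 76]

Sorted: [21, 44, 56, 57, 70, 76]


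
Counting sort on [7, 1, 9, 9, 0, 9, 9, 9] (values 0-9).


Input: [7, 1, 9, 9, 0, 9, 9, 9]
Counts: [1, 1, 0, 0, 0, 0, 0, 1, 0, 5]

Sorted: [0, 1, 7, 9, 9, 9, 9, 9]


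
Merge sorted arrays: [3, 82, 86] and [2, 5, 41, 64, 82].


Take 2 from B
Take 3 from A
Take 5 from B
Take 41 from B
Take 64 from B
Take 82 from A
Take 82 from B

Merged: [2, 3, 5, 41, 64, 82, 82, 86]


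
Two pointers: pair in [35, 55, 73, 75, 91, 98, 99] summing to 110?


lo=0(35)+hi=6(99)=134
lo=0(35)+hi=5(98)=133
lo=0(35)+hi=4(91)=126
lo=0(35)+hi=3(75)=110

Yes: 35+75=110


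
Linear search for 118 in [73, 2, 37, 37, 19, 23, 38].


i=0: 73!=118
i=1: 2!=118
i=2: 37!=118
i=3: 37!=118
i=4: 19!=118
i=5: 23!=118
i=6: 38!=118

Not found, 7 comps


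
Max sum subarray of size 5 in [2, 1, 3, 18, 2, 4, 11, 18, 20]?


[0:5]: 26
[1:6]: 28
[2:7]: 38
[3:8]: 53
[4:9]: 55

Max: 55 at [4:9]


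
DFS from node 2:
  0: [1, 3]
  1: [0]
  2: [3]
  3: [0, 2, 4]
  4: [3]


Visit 2, push [3]
Visit 3, push [4, 0]
Visit 0, push [1]
Visit 1, push []
Visit 4, push []

DFS order: [2, 3, 0, 1, 4]


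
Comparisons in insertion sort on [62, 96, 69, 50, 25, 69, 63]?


Algorithm: insertion sort
Input: [62, 96, 69, 50, 25, 69, 63]
Sorted: [25, 50, 62, 63, 69, 69, 96]

16


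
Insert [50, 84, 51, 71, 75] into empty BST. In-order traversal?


Insert 50: root
Insert 84: R from 50
Insert 51: R from 50 -> L from 84
Insert 71: R from 50 -> L from 84 -> R from 51
Insert 75: R from 50 -> L from 84 -> R from 51 -> R from 71

In-order: [50, 51, 71, 75, 84]


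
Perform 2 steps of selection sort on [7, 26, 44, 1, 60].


Initial: [7, 26, 44, 1, 60]
Step 1: min=1 at 3
  Swap: [1, 26, 44, 7, 60]
Step 2: min=7 at 3
  Swap: [1, 7, 44, 26, 60]

After 2 steps: [1, 7, 44, 26, 60]


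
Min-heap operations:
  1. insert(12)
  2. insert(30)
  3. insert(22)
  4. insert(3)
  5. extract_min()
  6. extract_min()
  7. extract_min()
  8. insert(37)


insert(12) -> [12]
insert(30) -> [12, 30]
insert(22) -> [12, 30, 22]
insert(3) -> [3, 12, 22, 30]
extract_min()->3, [12, 30, 22]
extract_min()->12, [22, 30]
extract_min()->22, [30]
insert(37) -> [30, 37]

Final heap: [30, 37]


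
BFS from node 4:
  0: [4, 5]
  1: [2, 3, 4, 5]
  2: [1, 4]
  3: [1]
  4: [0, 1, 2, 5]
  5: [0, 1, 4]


Visit 4, enqueue [0, 1, 2, 5]
Visit 0, enqueue []
Visit 1, enqueue [3]
Visit 2, enqueue []
Visit 5, enqueue []
Visit 3, enqueue []

BFS order: [4, 0, 1, 2, 5, 3]


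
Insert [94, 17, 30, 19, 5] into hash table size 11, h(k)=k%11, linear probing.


Insert 94: h=6 -> slot 6
Insert 17: h=6, 1 probes -> slot 7
Insert 30: h=8 -> slot 8
Insert 19: h=8, 1 probes -> slot 9
Insert 5: h=5 -> slot 5

Table: [None, None, None, None, None, 5, 94, 17, 30, 19, None]


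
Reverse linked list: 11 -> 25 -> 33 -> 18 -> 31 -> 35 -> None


Step 1: curr=11, set curr.next=prev(None) | reversed so far: 11
Step 2: curr=25, set curr.next=prev(11) | reversed so far: 25 -> 11
Step 3: curr=33, set curr.next=prev(25) | reversed so far: 33 -> 25 -> 11
Step 4: curr=18, set curr.next=prev(33) | reversed so far: 18 -> 33 -> 25 -> 11
Step 5: curr=31, set curr.next=prev(18) | reversed so far: 31 -> 18 -> 33 -> 25 -> 11
Step 6: curr=35, set curr.next=prev(31) | reversed so far: 35 -> 31 -> 18 -> 33 -> 25 -> 11

35 -> 31 -> 18 -> 33 -> 25 -> 11 -> None


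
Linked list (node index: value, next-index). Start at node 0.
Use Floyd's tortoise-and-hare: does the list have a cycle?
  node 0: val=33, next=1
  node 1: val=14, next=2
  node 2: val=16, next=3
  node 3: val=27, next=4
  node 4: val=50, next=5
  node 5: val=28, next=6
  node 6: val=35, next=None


Floyd's tortoise (slow, +1) and hare (fast, +2):
  init: slow=0, fast=0
  step 1: slow=1, fast=2
  step 2: slow=2, fast=4
  step 3: slow=3, fast=6
  step 4: fast -> None, no cycle

Cycle: no


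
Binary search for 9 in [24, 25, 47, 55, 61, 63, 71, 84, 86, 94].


Step 1: lo=0, hi=9, mid=4, val=61
Step 2: lo=0, hi=3, mid=1, val=25
Step 3: lo=0, hi=0, mid=0, val=24

Not found


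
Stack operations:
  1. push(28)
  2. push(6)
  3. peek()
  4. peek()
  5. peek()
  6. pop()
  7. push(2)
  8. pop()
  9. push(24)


push(28) -> [28]
push(6) -> [28, 6]
peek()->6
peek()->6
peek()->6
pop()->6, [28]
push(2) -> [28, 2]
pop()->2, [28]
push(24) -> [28, 24]

Final stack: [28, 24]


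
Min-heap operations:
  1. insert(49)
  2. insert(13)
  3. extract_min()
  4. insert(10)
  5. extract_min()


insert(49) -> [49]
insert(13) -> [13, 49]
extract_min()->13, [49]
insert(10) -> [10, 49]
extract_min()->10, [49]

Final heap: [49]


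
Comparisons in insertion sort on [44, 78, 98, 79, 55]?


Algorithm: insertion sort
Input: [44, 78, 98, 79, 55]
Sorted: [44, 55, 78, 79, 98]

8


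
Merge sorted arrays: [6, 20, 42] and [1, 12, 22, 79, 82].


Take 1 from B
Take 6 from A
Take 12 from B
Take 20 from A
Take 22 from B
Take 42 from A

Merged: [1, 6, 12, 20, 22, 42, 79, 82]


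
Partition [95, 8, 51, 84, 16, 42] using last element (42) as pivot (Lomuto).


Pivot: 42
  8 <= 42: swap -> [8, 95, 51, 84, 16, 42]
  16 <= 42: swap -> [8, 16, 51, 84, 95, 42]
Place pivot at 2: [8, 16, 42, 84, 95, 51]

Partitioned: [8, 16, 42, 84, 95, 51]


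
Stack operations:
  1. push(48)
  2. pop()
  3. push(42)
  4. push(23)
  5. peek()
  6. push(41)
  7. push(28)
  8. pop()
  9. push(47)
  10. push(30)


push(48) -> [48]
pop()->48, []
push(42) -> [42]
push(23) -> [42, 23]
peek()->23
push(41) -> [42, 23, 41]
push(28) -> [42, 23, 41, 28]
pop()->28, [42, 23, 41]
push(47) -> [42, 23, 41, 47]
push(30) -> [42, 23, 41, 47, 30]

Final stack: [42, 23, 41, 47, 30]


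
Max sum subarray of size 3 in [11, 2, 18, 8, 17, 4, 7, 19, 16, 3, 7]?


[0:3]: 31
[1:4]: 28
[2:5]: 43
[3:6]: 29
[4:7]: 28
[5:8]: 30
[6:9]: 42
[7:10]: 38
[8:11]: 26

Max: 43 at [2:5]


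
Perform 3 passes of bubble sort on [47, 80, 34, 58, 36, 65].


Initial: [47, 80, 34, 58, 36, 65]
Pass 1: [47, 34, 58, 36, 65, 80] (4 swaps)
Pass 2: [34, 47, 36, 58, 65, 80] (2 swaps)
Pass 3: [34, 36, 47, 58, 65, 80] (1 swaps)

After 3 passes: [34, 36, 47, 58, 65, 80]


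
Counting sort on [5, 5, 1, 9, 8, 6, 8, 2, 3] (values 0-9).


Input: [5, 5, 1, 9, 8, 6, 8, 2, 3]
Counts: [0, 1, 1, 1, 0, 2, 1, 0, 2, 1]

Sorted: [1, 2, 3, 5, 5, 6, 8, 8, 9]


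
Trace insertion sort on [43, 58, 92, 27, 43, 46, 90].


Initial: [43, 58, 92, 27, 43, 46, 90]
Insert 58: [43, 58, 92, 27, 43, 46, 90]
Insert 92: [43, 58, 92, 27, 43, 46, 90]
Insert 27: [27, 43, 58, 92, 43, 46, 90]
Insert 43: [27, 43, 43, 58, 92, 46, 90]
Insert 46: [27, 43, 43, 46, 58, 92, 90]
Insert 90: [27, 43, 43, 46, 58, 90, 92]

Sorted: [27, 43, 43, 46, 58, 90, 92]


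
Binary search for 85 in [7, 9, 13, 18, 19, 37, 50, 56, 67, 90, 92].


Step 1: lo=0, hi=10, mid=5, val=37
Step 2: lo=6, hi=10, mid=8, val=67
Step 3: lo=9, hi=10, mid=9, val=90

Not found


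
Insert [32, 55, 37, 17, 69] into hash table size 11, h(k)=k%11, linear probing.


Insert 32: h=10 -> slot 10
Insert 55: h=0 -> slot 0
Insert 37: h=4 -> slot 4
Insert 17: h=6 -> slot 6
Insert 69: h=3 -> slot 3

Table: [55, None, None, 69, 37, None, 17, None, None, None, 32]


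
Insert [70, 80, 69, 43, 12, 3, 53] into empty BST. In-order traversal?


Insert 70: root
Insert 80: R from 70
Insert 69: L from 70
Insert 43: L from 70 -> L from 69
Insert 12: L from 70 -> L from 69 -> L from 43
Insert 3: L from 70 -> L from 69 -> L from 43 -> L from 12
Insert 53: L from 70 -> L from 69 -> R from 43

In-order: [3, 12, 43, 53, 69, 70, 80]


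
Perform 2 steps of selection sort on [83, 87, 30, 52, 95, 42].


Initial: [83, 87, 30, 52, 95, 42]
Step 1: min=30 at 2
  Swap: [30, 87, 83, 52, 95, 42]
Step 2: min=42 at 5
  Swap: [30, 42, 83, 52, 95, 87]

After 2 steps: [30, 42, 83, 52, 95, 87]


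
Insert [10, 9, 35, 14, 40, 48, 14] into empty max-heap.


Insert 10: [10]
Insert 9: [10, 9]
Insert 35: [35, 9, 10]
Insert 14: [35, 14, 10, 9]
Insert 40: [40, 35, 10, 9, 14]
Insert 48: [48, 35, 40, 9, 14, 10]
Insert 14: [48, 35, 40, 9, 14, 10, 14]

Final heap: [48, 35, 40, 9, 14, 10, 14]


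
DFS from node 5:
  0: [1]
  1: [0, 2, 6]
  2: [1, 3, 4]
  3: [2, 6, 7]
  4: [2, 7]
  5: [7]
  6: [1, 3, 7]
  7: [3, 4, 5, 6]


Visit 5, push [7]
Visit 7, push [6, 4, 3]
Visit 3, push [6, 2]
Visit 2, push [4, 1]
Visit 1, push [6, 0]
Visit 0, push []
Visit 6, push []
Visit 4, push []

DFS order: [5, 7, 3, 2, 1, 0, 6, 4]


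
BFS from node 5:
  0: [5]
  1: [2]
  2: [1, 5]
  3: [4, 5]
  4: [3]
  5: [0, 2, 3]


Visit 5, enqueue [0, 2, 3]
Visit 0, enqueue []
Visit 2, enqueue [1]
Visit 3, enqueue [4]
Visit 1, enqueue []
Visit 4, enqueue []

BFS order: [5, 0, 2, 3, 1, 4]


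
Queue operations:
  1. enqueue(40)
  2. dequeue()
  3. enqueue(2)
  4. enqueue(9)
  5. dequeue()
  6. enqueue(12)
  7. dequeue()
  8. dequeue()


enqueue(40) -> [40]
dequeue()->40, []
enqueue(2) -> [2]
enqueue(9) -> [2, 9]
dequeue()->2, [9]
enqueue(12) -> [9, 12]
dequeue()->9, [12]
dequeue()->12, []

Final queue: []


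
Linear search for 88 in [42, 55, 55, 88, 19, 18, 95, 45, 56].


i=0: 42!=88
i=1: 55!=88
i=2: 55!=88
i=3: 88==88 found!

Found at 3, 4 comps


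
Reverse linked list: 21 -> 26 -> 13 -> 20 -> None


Step 1: curr=21, set curr.next=prev(None) | reversed so far: 21
Step 2: curr=26, set curr.next=prev(21) | reversed so far: 26 -> 21
Step 3: curr=13, set curr.next=prev(26) | reversed so far: 13 -> 26 -> 21
Step 4: curr=20, set curr.next=prev(13) | reversed so far: 20 -> 13 -> 26 -> 21

20 -> 13 -> 26 -> 21 -> None


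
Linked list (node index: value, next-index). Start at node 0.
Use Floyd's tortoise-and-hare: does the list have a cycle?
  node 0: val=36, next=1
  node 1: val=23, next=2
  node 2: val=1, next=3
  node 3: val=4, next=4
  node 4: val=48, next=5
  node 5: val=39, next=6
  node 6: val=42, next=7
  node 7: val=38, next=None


Floyd's tortoise (slow, +1) and hare (fast, +2):
  init: slow=0, fast=0
  step 1: slow=1, fast=2
  step 2: slow=2, fast=4
  step 3: slow=3, fast=6
  step 4: fast 6->7->None, no cycle

Cycle: no


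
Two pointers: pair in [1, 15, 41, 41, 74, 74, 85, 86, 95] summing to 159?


lo=0(1)+hi=8(95)=96
lo=1(15)+hi=8(95)=110
lo=2(41)+hi=8(95)=136
lo=3(41)+hi=8(95)=136
lo=4(74)+hi=8(95)=169
lo=4(74)+hi=7(86)=160
lo=4(74)+hi=6(85)=159

Yes: 74+85=159


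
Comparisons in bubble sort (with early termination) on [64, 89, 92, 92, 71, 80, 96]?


Algorithm: bubble sort (with early termination)
Input: [64, 89, 92, 92, 71, 80, 96]
Sorted: [64, 71, 80, 89, 92, 92, 96]

18


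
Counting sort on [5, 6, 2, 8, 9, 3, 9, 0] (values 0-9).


Input: [5, 6, 2, 8, 9, 3, 9, 0]
Counts: [1, 0, 1, 1, 0, 1, 1, 0, 1, 2]

Sorted: [0, 2, 3, 5, 6, 8, 9, 9]


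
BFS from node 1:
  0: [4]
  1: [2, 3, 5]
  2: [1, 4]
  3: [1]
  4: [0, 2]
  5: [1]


Visit 1, enqueue [2, 3, 5]
Visit 2, enqueue [4]
Visit 3, enqueue []
Visit 5, enqueue []
Visit 4, enqueue [0]
Visit 0, enqueue []

BFS order: [1, 2, 3, 5, 4, 0]


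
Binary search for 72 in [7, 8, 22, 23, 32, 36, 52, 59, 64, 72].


Step 1: lo=0, hi=9, mid=4, val=32
Step 2: lo=5, hi=9, mid=7, val=59
Step 3: lo=8, hi=9, mid=8, val=64
Step 4: lo=9, hi=9, mid=9, val=72

Found at index 9


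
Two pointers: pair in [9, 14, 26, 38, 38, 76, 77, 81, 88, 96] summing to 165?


lo=0(9)+hi=9(96)=105
lo=1(14)+hi=9(96)=110
lo=2(26)+hi=9(96)=122
lo=3(38)+hi=9(96)=134
lo=4(38)+hi=9(96)=134
lo=5(76)+hi=9(96)=172
lo=5(76)+hi=8(88)=164
lo=6(77)+hi=8(88)=165

Yes: 77+88=165


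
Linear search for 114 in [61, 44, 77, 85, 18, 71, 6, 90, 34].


i=0: 61!=114
i=1: 44!=114
i=2: 77!=114
i=3: 85!=114
i=4: 18!=114
i=5: 71!=114
i=6: 6!=114
i=7: 90!=114
i=8: 34!=114

Not found, 9 comps


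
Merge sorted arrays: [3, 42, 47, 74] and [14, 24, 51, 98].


Take 3 from A
Take 14 from B
Take 24 from B
Take 42 from A
Take 47 from A
Take 51 from B
Take 74 from A

Merged: [3, 14, 24, 42, 47, 51, 74, 98]


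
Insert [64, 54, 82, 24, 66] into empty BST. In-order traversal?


Insert 64: root
Insert 54: L from 64
Insert 82: R from 64
Insert 24: L from 64 -> L from 54
Insert 66: R from 64 -> L from 82

In-order: [24, 54, 64, 66, 82]
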